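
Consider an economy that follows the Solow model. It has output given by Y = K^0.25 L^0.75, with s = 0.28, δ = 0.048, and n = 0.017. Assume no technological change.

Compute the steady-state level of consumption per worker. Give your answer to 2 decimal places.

c* ≈ 1.17

Steady state requires s·f(k) = (n + δ)·k, i.e. s·k^α = (n + δ)·k.
Rearranging, k^(1−α) = s / (n + δ).
k^0.75 = 0.28 / (0.017 + 0.048) = 0.28 / 0.065 = 4.3077
k* = 4.3077^(1/0.75) ≈ 7.0091
y* = (k*)^α = 7.0091^0.25 ≈ 1.6271
c* = (1 − s)·y* = (1 − 0.28) × 1.6271 ≈ 1.1715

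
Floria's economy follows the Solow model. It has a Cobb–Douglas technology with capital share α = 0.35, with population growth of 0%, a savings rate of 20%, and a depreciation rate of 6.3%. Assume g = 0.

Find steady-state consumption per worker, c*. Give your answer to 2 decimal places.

In steady state, investment equals break-even investment: s·k^α = (n + δ)·k.
Rearranging, k^(1−α) = s / (n + δ).
k^0.65 = 0.20 / (0.000 + 0.063) = 0.20 / 0.063 = 3.1746
k* = 3.1746^(1/0.65) ≈ 5.9133
y* = (k*)^α = 5.9133^0.35 ≈ 1.8627
c* = (1 − s)·y* = (1 − 0.20) × 1.8627 ≈ 1.4902

c* = 1.49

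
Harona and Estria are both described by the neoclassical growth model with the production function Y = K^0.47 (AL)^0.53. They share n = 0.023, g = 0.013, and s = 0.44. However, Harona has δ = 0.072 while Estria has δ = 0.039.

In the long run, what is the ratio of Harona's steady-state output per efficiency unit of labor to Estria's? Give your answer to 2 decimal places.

Steady-state y* = [s/(n + g + δ)]^(α/(1−α)), so the ratio is [ (s_H/(n + g + δ)_H) / (s_E/(n + g + δ)_E) ]^0.8868.
s_H/(n + g + δ)_H = 0.44/0.108 = 4.0741; s_E/(n + g + δ)_E = 0.44/0.075 = 5.8667.
Ratio = (4.0741/5.8667)^0.8868 = 0.6944^0.8868 ≈ 0.7237

ratio ≈ 0.72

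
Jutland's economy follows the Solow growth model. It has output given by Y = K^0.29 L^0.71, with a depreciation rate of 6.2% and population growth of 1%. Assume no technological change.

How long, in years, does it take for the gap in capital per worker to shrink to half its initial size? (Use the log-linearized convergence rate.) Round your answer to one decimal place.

about 13.6 years

Near the steady state the convergence rate is λ = (1 − α)(n + δ).
λ = (1 − 0.29) × 0.072 = 0.71 × 0.072 = 0.05112
Half-life = ln 2 / λ = 0.6931 / 0.05112 ≈ 13.56 years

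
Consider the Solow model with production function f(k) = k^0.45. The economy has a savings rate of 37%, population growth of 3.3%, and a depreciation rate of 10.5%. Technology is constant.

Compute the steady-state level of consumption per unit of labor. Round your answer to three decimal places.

c* = 1.412

At the steady state, Δk = 0, so s·k^α = (n + δ)·k.
Rearranging, k^(1−α) = s / (n + δ).
k^0.55 = 0.37 / (0.033 + 0.105) = 0.37 / 0.138 = 2.6812
k* = 2.6812^(1/0.55) ≈ 6.0087
y* = (k*)^α = 6.0087^0.45 ≈ 2.2410
c* = (1 − s)·y* = (1 − 0.37) × 2.2410 ≈ 1.4118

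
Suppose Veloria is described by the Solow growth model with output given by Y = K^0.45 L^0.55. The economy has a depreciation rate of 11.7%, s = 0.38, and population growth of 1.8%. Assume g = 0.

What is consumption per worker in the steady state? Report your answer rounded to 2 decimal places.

c* ≈ 1.45

In steady state, investment equals break-even investment: s·k^α = (n + δ)·k.
Rearranging, k^(1−α) = s / (n + δ).
k^0.55 = 0.38 / (0.018 + 0.117) = 0.38 / 0.135 = 2.8148
k* = 2.8148^(1/0.55) ≈ 6.5641
y* = (k*)^α = 6.5641^0.45 ≈ 2.3320
c* = (1 − s)·y* = (1 − 0.38) × 2.3320 ≈ 1.4458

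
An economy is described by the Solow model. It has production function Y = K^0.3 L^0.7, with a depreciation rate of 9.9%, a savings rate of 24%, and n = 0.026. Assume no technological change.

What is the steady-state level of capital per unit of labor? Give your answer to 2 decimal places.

k* = 2.54

At the steady state, Δk = 0, so s·k^α = (n + δ)·k.
Rearranging, k^(1−α) = s / (n + δ).
k^0.7 = 0.24 / (0.026 + 0.099) = 0.24 / 0.125 = 1.9200
k* = 1.9200^(1/0.7) ≈ 2.5393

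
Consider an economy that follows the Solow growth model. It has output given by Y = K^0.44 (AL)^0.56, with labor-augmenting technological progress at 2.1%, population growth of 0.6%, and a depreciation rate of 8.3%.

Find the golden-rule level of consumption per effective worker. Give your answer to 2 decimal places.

At the golden rule, f'(k) = n + g + δ, so α·k^(α−1) = n + g + δ and k_gold = (α/(n + g + δ))^(1/(1−α)).
k_gold = (0.44/0.110)^(1/0.56) = 4.0000^1.7857 ≈ 11.8877
c_gold = f(k_gold) − (n + g + δ)·k_gold = 2.9720 − 0.110×11.8877 ≈ 1.6644

c_gold ≈ 1.66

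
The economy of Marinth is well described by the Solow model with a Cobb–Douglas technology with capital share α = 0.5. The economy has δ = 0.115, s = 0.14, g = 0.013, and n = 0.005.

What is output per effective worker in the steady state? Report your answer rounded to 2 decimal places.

y* = 1.05

In steady state, investment equals break-even investment: s·k^α = (n + g + δ)·k.
Rearranging, k^(1−α) = s / (n + g + δ).
k^0.5 = 0.14 / (0.005 + 0.013 + 0.115) = 0.14 / 0.133 = 1.0526
k* = 1.0526^(1/0.5) ≈ 1.1080
y* = (k*)^α = 1.1080^0.5 ≈ 1.0526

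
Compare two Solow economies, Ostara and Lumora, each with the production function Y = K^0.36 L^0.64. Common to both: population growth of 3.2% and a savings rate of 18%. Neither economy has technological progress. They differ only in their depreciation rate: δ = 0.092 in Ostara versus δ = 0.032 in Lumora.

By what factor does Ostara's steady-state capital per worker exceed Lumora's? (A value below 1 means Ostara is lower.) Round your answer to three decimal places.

ratio ≈ 0.356

Steady-state k* = [s/(n + δ)]^(1/(1−α)), so the ratio is [ (s_O/(n + δ)_O) / (s_L/(n + δ)_L) ]^1.5625.
s_O/(n + δ)_O = 0.18/0.124 = 1.4516; s_L/(n + δ)_L = 0.18/0.064 = 2.8125.
Ratio = (1.4516/2.8125)^1.5625 = 0.5161^1.5625 ≈ 0.3558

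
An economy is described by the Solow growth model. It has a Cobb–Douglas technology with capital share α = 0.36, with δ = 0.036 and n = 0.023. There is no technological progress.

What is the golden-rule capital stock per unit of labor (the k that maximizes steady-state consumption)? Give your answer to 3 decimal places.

The golden rule sets f'(k) = n + δ, i.e. α·k^(α−1) = n + δ.
So k^(1−α) = α / (n + δ) = 0.36 / 0.059 = 6.1017.
k_gold = 6.1017^(1/0.64) ≈ 16.8759

k_gold ≈ 16.876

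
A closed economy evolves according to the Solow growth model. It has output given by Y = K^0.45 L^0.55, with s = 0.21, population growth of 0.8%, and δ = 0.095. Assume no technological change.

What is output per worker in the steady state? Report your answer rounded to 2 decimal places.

y* = 1.79

At the steady state, Δk = 0, so s·k^α = (n + δ)·k.
Dividing both sides by k: k^(1−α) = s / (n + δ).
k^0.55 = 0.21 / (0.008 + 0.095) = 0.21 / 0.103 = 2.0388
k* = 2.0388^(1/0.55) ≈ 3.6517
y* = (k*)^α = 3.6517^0.45 ≈ 1.7911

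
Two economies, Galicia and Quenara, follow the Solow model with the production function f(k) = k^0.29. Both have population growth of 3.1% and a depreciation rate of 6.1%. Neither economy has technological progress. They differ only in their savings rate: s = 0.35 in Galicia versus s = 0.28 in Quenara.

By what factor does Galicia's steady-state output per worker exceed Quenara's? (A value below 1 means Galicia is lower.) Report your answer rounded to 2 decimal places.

Steady-state y* = [s/(n + δ)]^(α/(1−α)), so the ratio is [ (s_G/(n + δ)_G) / (s_Q/(n + δ)_Q) ]^0.4085.
s_G/(n + δ)_G = 0.35/0.092 = 3.8043; s_Q/(n + δ)_Q = 0.28/0.092 = 3.0435.
Ratio = (3.8043/3.0435)^0.4085 = 1.2500^0.4085 ≈ 1.0954

y*_G / y*_Q ≈ 1.10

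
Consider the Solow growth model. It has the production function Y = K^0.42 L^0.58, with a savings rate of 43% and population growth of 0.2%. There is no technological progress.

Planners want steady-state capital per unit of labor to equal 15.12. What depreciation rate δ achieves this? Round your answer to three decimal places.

In steady state, investment equals break-even investment: s·k^α = (n + δ)·k.
So s / (n + δ) = (k*)^(1−α) = 15.12^0.58 = 4.8321.
Therefore n + δ = s / 4.8321 = 0.43 / 4.8321 = 0.0890, so δ = 0.0890 − 0.002 = 0.0870.

δ ≈ 0.087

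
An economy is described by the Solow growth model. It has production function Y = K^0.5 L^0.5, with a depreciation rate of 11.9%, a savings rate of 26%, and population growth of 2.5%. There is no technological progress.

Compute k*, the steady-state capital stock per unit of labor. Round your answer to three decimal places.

Steady state requires s·f(k) = (n + δ)·k, i.e. s·k^α = (n + δ)·k.
Rearranging, k^(1−α) = s / (n + δ).
k^0.5 = 0.26 / (0.025 + 0.119) = 0.26 / 0.144 = 1.8056
k* = 1.8056^(1/0.5) ≈ 3.2602

k* ≈ 3.260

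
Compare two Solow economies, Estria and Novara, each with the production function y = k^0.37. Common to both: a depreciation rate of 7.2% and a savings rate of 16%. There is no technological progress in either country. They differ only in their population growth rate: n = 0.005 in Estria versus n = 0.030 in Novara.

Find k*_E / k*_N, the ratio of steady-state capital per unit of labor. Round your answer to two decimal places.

Steady-state k* = [s/(n + δ)]^(1/(1−α)), so the ratio is [ (s_E/(n + δ)_E) / (s_N/(n + δ)_N) ]^1.5873.
s_E/(n + δ)_E = 0.16/0.077 = 2.0779; s_N/(n + δ)_N = 0.16/0.102 = 1.5686.
Ratio = (2.0779/1.5686)^1.5873 = 1.3247^1.5873 ≈ 1.5626

ratio ≈ 1.56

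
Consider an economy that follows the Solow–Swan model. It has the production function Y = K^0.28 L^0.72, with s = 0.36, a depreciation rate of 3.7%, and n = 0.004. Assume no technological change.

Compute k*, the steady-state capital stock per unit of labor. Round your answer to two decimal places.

k* = 20.44

In steady state, investment equals break-even investment: s·k^α = (n + δ)·k.
Dividing both sides by k: k^(1−α) = s / (n + δ).
k^0.72 = 0.36 / (0.004 + 0.037) = 0.36 / 0.041 = 8.7805
k* = 8.7805^(1/0.72) ≈ 20.4382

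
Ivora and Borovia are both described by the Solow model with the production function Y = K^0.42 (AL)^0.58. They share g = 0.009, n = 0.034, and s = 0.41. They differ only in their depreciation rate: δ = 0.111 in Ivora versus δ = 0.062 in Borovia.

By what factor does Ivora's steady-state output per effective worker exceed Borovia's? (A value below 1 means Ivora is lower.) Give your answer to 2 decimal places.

Steady-state y* = [s/(n + g + δ)]^(α/(1−α)), so the ratio is [ (s_I/(n + g + δ)_I) / (s_B/(n + g + δ)_B) ]^0.7241.
s_I/(n + g + δ)_I = 0.41/0.154 = 2.6623; s_B/(n + g + δ)_B = 0.41/0.105 = 3.9048.
Ratio = (2.6623/3.9048)^0.7241 = 0.6818^0.7241 ≈ 0.7578

ratio ≈ 0.76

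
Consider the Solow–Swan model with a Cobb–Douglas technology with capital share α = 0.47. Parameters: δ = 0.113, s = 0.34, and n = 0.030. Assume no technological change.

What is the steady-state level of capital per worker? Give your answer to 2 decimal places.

k* ≈ 5.13

Steady state requires s·f(k) = (n + δ)·k, i.e. s·k^α = (n + δ)·k.
Rearranging, k^(1−α) = s / (n + δ).
k^0.53 = 0.34 / (0.030 + 0.113) = 0.34 / 0.143 = 2.3776
k* = 2.3776^(1/0.53) ≈ 5.1250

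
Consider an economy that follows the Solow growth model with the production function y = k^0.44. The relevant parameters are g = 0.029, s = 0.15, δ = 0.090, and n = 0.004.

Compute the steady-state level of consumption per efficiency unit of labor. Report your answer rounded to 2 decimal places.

At the steady state, Δk = 0, so s·k^α = (n + g + δ)·k.
Rearranging, k^(1−α) = s / (n + g + δ).
k^0.56 = 0.15 / (0.004 + 0.029 + 0.090) = 0.15 / 0.123 = 1.2195
k* = 1.2195^(1/0.56) ≈ 1.4253
y* = (k*)^α = 1.4253^0.44 ≈ 1.1687
c* = (1 − s)·y* = (1 − 0.15) × 1.1687 ≈ 0.9934

c* = 0.99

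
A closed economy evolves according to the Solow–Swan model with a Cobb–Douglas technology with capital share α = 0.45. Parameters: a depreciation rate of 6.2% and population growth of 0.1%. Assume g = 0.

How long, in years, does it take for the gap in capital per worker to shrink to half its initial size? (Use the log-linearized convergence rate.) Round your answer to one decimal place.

half-life ≈ 20.0 years

Near the steady state the convergence rate is λ = (1 − α)(n + δ).
λ = (1 − 0.45) × 0.063 = 0.55 × 0.063 = 0.03465
Half-life = ln 2 / λ = 0.6931 / 0.03465 ≈ 20.00 years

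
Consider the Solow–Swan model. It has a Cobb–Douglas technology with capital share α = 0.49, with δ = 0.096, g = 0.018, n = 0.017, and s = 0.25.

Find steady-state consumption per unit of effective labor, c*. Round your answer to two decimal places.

Steady state requires s·f(k) = (n + g + δ)·k, i.e. s·k^α = (n + g + δ)·k.
Rearranging, k^(1−α) = s / (n + g + δ).
k^0.51 = 0.25 / (0.017 + 0.018 + 0.096) = 0.25 / 0.131 = 1.9084
k* = 1.9084^(1/0.51) ≈ 3.5508
y* = (k*)^α = 3.5508^0.49 ≈ 1.8606
c* = (1 − s)·y* = (1 − 0.25) × 1.8606 ≈ 1.3955

c* ≈ 1.40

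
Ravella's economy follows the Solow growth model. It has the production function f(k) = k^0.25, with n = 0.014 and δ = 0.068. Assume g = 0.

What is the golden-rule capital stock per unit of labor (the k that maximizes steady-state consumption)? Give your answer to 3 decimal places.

k_gold ≈ 4.421

The golden rule sets f'(k) = n + δ, i.e. α·k^(α−1) = n + δ.
So k^(1−α) = α / (n + δ) = 0.25 / 0.082 = 3.0488.
k_gold = 3.0488^(1/0.75) ≈ 4.4208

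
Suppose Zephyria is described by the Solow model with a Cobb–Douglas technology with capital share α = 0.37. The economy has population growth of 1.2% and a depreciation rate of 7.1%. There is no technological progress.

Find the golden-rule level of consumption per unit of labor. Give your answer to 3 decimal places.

c_gold ≈ 1.516

At the golden rule, f'(k) = n + δ, so α·k^(α−1) = n + δ and k_gold = (α/(n + δ))^(1/(1−α)).
k_gold = (0.37/0.083)^(1/0.63) = 4.4578^1.5873 ≈ 10.7238
c_gold = f(k_gold) − (n + δ)·k_gold = 2.4056 − 0.083×10.7238 ≈ 1.5155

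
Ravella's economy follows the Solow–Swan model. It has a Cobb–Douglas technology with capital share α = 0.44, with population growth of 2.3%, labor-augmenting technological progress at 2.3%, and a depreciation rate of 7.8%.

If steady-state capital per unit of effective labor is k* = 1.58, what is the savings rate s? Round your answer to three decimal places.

s ≈ 0.160

In steady state, investment equals break-even investment: s·k^α = (n + g + δ)·k.
So s / (n + g + δ) = (k*)^(1−α) = 1.58^0.56 = 1.2920.
Therefore s = 1.2920 × (n + g + δ) = 1.2920 × 0.124 = 0.1602.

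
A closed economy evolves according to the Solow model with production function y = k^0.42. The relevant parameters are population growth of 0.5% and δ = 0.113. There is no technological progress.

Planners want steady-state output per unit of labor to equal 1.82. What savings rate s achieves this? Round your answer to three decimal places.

Steady state requires s·f(k) = (n + δ)·k, i.e. s·k^α = (n + δ)·k.
Since y* = [s/(n + δ)]^(α/(1−α)), we have s/(n + δ) = (y*)^((1−α)/α) = 1.82^1.381 = 2.2864.
Therefore s = 2.2864 × (n + δ) = 2.2864 × 0.118 = 0.2698.

s ≈ 0.270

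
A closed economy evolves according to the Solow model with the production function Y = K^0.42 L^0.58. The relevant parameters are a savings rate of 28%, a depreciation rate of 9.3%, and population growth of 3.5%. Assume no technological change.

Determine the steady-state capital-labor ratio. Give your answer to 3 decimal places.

k* ≈ 3.856

At the steady state, Δk = 0, so s·k^α = (n + δ)·k.
Rearranging, k^(1−α) = s / (n + δ).
k^0.58 = 0.28 / (0.035 + 0.093) = 0.28 / 0.128 = 2.1875
k* = 2.1875^(1/0.58) ≈ 3.8558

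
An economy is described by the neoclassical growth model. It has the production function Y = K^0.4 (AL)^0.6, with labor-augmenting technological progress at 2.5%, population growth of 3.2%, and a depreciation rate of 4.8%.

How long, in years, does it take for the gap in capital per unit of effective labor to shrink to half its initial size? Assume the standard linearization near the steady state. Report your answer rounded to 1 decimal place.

Near the steady state the convergence rate is λ = (1 − α)(n + g + δ).
λ = (1 − 0.4) × 0.105 = 0.6 × 0.105 = 0.0630
Half-life = ln 2 / λ = 0.6931 / 0.0630 ≈ 11.00 years

about 11.0 years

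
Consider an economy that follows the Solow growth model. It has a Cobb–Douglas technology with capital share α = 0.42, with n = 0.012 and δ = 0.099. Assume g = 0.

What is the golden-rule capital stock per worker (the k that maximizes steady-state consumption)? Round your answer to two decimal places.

The golden rule sets f'(k) = n + δ, i.e. α·k^(α−1) = n + δ.
So k^(1−α) = α / (n + δ) = 0.42 / 0.111 = 3.7838.
k_gold = 3.7838^(1/0.58) ≈ 9.9181

k_gold ≈ 9.92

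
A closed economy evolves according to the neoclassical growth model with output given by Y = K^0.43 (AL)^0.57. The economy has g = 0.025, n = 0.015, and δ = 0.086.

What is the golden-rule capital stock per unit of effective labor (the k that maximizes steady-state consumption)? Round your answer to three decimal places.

The golden rule sets f'(k) = n + g + δ, i.e. α·k^(α−1) = n + g + δ.
So k^(1−α) = α / (n + g + δ) = 0.43 / 0.126 = 3.4127.
k_gold = 3.4127^(1/0.57) ≈ 8.6151

k_gold ≈ 8.615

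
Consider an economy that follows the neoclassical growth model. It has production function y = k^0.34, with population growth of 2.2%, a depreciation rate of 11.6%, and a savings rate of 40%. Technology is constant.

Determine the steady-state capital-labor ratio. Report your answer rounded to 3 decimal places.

k* = 5.015

At the steady state, Δk = 0, so s·k^α = (n + δ)·k.
Rearranging, k^(1−α) = s / (n + δ).
k^0.66 = 0.40 / (0.022 + 0.116) = 0.40 / 0.138 = 2.8986
k* = 2.8986^(1/0.66) ≈ 5.0152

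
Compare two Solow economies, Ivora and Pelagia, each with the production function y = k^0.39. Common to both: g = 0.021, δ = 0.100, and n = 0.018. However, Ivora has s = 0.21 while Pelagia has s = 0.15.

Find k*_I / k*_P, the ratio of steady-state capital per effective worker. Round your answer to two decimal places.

Steady-state k* = [s/(n + g + δ)]^(1/(1−α)), so the ratio is [ (s_I/(n + g + δ)_I) / (s_P/(n + g + δ)_P) ]^1.6393.
s_I/(n + g + δ)_I = 0.21/0.139 = 1.5108; s_P/(n + g + δ)_P = 0.15/0.139 = 1.0791.
Ratio = (1.5108/1.0791)^1.6393 = 1.4001^1.6393 ≈ 1.7362

ratio ≈ 1.74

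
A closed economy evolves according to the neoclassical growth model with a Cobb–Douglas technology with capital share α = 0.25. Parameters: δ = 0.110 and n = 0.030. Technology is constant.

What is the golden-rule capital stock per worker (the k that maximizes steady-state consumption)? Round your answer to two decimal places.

k_gold ≈ 2.17

The golden rule sets f'(k) = n + δ, i.e. α·k^(α−1) = n + δ.
So k^(1−α) = α / (n + δ) = 0.25 / 0.140 = 1.7857.
k_gold = 1.7857^(1/0.75) ≈ 2.1664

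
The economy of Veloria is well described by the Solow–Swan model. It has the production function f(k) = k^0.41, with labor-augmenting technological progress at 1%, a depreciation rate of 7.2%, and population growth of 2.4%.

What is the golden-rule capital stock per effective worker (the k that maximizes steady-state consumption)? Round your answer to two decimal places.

k_gold ≈ 9.90

The golden rule sets f'(k) = n + g + δ, i.e. α·k^(α−1) = n + g + δ.
So k^(1−α) = α / (n + g + δ) = 0.41 / 0.106 = 3.8679.
k_gold = 3.8679^(1/0.59) ≈ 9.9020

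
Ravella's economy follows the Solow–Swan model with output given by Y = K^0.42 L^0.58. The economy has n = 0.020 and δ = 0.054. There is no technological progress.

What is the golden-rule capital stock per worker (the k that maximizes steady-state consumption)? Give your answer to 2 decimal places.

The golden rule sets f'(k) = n + δ, i.e. α·k^(α−1) = n + δ.
So k^(1−α) = α / (n + δ) = 0.42 / 0.074 = 5.6757.
k_gold = 5.6757^(1/0.58) ≈ 19.9542

k_gold ≈ 19.95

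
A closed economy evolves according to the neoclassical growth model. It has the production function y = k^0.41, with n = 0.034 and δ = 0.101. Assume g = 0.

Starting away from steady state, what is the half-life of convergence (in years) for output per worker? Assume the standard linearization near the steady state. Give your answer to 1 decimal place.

t_½ ≈ 8.7 years

Near the steady state the convergence rate is λ = (1 − α)(n + δ).
λ = (1 − 0.41) × 0.135 = 0.59 × 0.135 = 0.07965
Half-life = ln 2 / λ = 0.6931 / 0.07965 ≈ 8.70 years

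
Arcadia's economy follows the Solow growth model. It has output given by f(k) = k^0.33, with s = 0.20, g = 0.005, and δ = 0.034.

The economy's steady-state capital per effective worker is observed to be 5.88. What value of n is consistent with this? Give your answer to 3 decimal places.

Steady state requires s·f(k) = (n + g + δ)·k, i.e. s·k^α = (n + g + δ)·k.
So s / (n + g + δ) = (k*)^(1−α) = 5.88^0.67 = 3.2770.
Therefore n + g + δ = s / 3.2770 = 0.20 / 3.2770 = 0.0610, so n = 0.0610 − 0.039 = 0.0220.

n ≈ 0.022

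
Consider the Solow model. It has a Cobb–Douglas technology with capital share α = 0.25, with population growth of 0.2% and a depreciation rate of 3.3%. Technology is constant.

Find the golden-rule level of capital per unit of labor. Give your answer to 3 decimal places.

k_gold ≈ 13.756

The golden rule sets f'(k) = n + δ, i.e. α·k^(α−1) = n + δ.
So k^(1−α) = α / (n + δ) = 0.25 / 0.035 = 7.1429.
k_gold = 7.1429^(1/0.75) ≈ 13.7562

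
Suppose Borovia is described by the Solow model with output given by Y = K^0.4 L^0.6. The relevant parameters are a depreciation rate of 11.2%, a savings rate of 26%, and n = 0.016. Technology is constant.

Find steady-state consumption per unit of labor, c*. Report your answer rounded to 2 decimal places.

c* ≈ 1.19

Steady state requires s·f(k) = (n + δ)·k, i.e. s·k^α = (n + δ)·k.
Dividing both sides by k: k^(1−α) = s / (n + δ).
k^0.6 = 0.26 / (0.016 + 0.112) = 0.26 / 0.128 = 2.0313
k* = 2.0313^(1/0.6) ≈ 3.2580
y* = (k*)^α = 3.2580^0.4 ≈ 1.6039
c* = (1 − s)·y* = (1 − 0.26) × 1.6039 ≈ 1.1869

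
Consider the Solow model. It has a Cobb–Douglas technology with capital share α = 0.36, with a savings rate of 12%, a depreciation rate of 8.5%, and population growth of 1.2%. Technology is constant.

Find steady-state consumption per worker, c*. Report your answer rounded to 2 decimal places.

c* ≈ 0.99

Steady state requires s·f(k) = (n + δ)·k, i.e. s·k^α = (n + δ)·k.
Rearranging, k^(1−α) = s / (n + δ).
k^0.64 = 0.12 / (0.012 + 0.085) = 0.12 / 0.097 = 1.2371
k* = 1.2371^(1/0.64) ≈ 1.3944
y* = (k*)^α = 1.3944^0.36 ≈ 1.1271
c* = (1 − s)·y* = (1 − 0.12) × 1.1271 ≈ 0.9918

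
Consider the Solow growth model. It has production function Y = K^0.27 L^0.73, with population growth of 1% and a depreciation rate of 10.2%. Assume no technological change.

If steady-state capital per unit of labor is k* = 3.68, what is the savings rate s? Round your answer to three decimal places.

In steady state, investment equals break-even investment: s·k^α = (n + δ)·k.
So s / (n + δ) = (k*)^(1−α) = 3.68^0.73 = 2.5886.
Therefore s = 2.5886 × (n + δ) = 2.5886 × 0.112 = 0.2899.

s ≈ 0.290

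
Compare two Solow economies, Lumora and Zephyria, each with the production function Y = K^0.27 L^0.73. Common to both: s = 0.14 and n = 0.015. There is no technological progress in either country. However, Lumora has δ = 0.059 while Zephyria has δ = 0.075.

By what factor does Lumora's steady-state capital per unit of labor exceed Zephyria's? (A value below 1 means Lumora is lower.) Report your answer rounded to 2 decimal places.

ratio ≈ 1.31

Steady-state k* = [s/(n + δ)]^(1/(1−α)), so the ratio is [ (s_L/(n + δ)_L) / (s_Z/(n + δ)_Z) ]^1.3699.
s_L/(n + δ)_L = 0.14/0.074 = 1.8919; s_Z/(n + δ)_Z = 0.14/0.090 = 1.5556.
Ratio = (1.8919/1.5556)^1.3699 = 1.2162^1.3699 ≈ 1.3075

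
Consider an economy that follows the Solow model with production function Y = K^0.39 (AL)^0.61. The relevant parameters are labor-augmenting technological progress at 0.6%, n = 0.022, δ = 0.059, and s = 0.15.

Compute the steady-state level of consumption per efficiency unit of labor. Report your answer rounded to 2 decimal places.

At the steady state, Δk = 0, so s·k^α = (n + g + δ)·k.
Rearranging, k^(1−α) = s / (n + g + δ).
k^0.61 = 0.15 / (0.022 + 0.006 + 0.059) = 0.15 / 0.087 = 1.7241
k* = 1.7241^(1/0.61) ≈ 2.4423
y* = (k*)^α = 2.4423^0.39 ≈ 1.4166
c* = (1 − s)·y* = (1 − 0.15) × 1.4166 ≈ 1.2041

c* ≈ 1.20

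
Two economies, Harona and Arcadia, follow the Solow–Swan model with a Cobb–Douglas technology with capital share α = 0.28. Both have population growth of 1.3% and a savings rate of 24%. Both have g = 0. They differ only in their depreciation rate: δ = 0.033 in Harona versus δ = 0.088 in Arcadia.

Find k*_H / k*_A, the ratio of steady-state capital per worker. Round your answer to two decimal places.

Steady-state k* = [s/(n + δ)]^(1/(1−α)), so the ratio is [ (s_H/(n + δ)_H) / (s_A/(n + δ)_A) ]^1.3889.
s_H/(n + δ)_H = 0.24/0.046 = 5.2174; s_A/(n + δ)_A = 0.24/0.101 = 2.3762.
Ratio = (5.2174/2.3762)^1.3889 = 2.1957^1.3889 ≈ 2.9813

ratio ≈ 2.98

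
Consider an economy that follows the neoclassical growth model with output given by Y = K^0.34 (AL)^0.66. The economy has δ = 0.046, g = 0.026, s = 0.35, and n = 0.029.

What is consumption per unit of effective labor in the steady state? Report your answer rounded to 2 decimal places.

In steady state, investment equals break-even investment: s·k^α = (n + g + δ)·k.
Dividing both sides by k: k^(1−α) = s / (n + g + δ).
k^0.66 = 0.35 / (0.029 + 0.026 + 0.046) = 0.35 / 0.101 = 3.4653
k* = 3.4653^(1/0.66) ≈ 6.5734
y* = (k*)^α = 6.5734^0.34 ≈ 1.8969
c* = (1 − s)·y* = (1 − 0.35) × 1.8969 ≈ 1.2330

c* ≈ 1.23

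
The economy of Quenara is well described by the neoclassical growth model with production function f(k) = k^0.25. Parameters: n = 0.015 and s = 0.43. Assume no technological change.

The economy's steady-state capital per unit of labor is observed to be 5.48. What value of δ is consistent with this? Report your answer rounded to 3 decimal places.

δ ≈ 0.105

At the steady state, Δk = 0, so s·k^α = (n + δ)·k.
So s / (n + δ) = (k*)^(1−α) = 5.48^0.75 = 3.5817.
Therefore n + δ = s / 3.5817 = 0.43 / 3.5817 = 0.1201, so δ = 0.1201 − 0.015 = 0.1051.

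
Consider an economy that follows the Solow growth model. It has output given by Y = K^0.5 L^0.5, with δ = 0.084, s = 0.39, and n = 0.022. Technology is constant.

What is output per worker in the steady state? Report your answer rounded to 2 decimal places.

y* ≈ 3.68

Steady state requires s·f(k) = (n + δ)·k, i.e. s·k^α = (n + δ)·k.
Rearranging, k^(1−α) = s / (n + δ).
k^0.5 = 0.39 / (0.022 + 0.084) = 0.39 / 0.106 = 3.6792
k* = 3.6792^(1/0.5) ≈ 13.5365
y* = (k*)^α = 13.5365^0.5 ≈ 3.6792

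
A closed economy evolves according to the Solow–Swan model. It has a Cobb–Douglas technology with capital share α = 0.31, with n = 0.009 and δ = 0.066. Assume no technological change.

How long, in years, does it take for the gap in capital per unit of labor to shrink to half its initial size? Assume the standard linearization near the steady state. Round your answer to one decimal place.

half-life ≈ 13.4 years

Near the steady state the convergence rate is λ = (1 − α)(n + δ).
λ = (1 − 0.31) × 0.075 = 0.69 × 0.075 = 0.05175
Half-life = ln 2 / λ = 0.6931 / 0.05175 ≈ 13.39 years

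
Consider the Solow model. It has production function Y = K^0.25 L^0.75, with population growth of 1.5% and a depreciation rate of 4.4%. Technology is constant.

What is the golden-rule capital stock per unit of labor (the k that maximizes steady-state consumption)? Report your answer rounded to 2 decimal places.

k_gold ≈ 6.86

The golden rule sets f'(k) = n + δ, i.e. α·k^(α−1) = n + δ.
So k^(1−α) = α / (n + δ) = 0.25 / 0.059 = 4.2373.
k_gold = 4.2373^(1/0.75) ≈ 6.8568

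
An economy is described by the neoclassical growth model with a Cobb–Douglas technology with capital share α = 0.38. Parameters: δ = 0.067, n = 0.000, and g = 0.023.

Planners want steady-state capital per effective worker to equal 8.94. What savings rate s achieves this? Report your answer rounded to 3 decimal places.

s ≈ 0.350

In steady state, investment equals break-even investment: s·k^α = (n + g + δ)·k.
So s / (n + g + δ) = (k*)^(1−α) = 8.94^0.62 = 3.8889.
Therefore s = 3.8889 × (n + g + δ) = 3.8889 × 0.090 = 0.3500.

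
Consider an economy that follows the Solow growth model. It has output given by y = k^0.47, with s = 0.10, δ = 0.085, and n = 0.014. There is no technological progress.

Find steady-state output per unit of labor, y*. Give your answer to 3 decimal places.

y* ≈ 1.009

At the steady state, Δk = 0, so s·k^α = (n + δ)·k.
Rearranging, k^(1−α) = s / (n + δ).
k^0.53 = 0.10 / (0.014 + 0.085) = 0.10 / 0.099 = 1.0101
k* = 1.0101^(1/0.53) ≈ 1.0191
y* = (k*)^α = 1.0191^0.47 ≈ 1.0089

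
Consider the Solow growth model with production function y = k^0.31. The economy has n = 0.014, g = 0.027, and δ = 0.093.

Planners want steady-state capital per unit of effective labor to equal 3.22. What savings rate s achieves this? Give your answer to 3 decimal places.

s ≈ 0.300

In steady state, investment equals break-even investment: s·k^α = (n + g + δ)·k.
So s / (n + g + δ) = (k*)^(1−α) = 3.22^0.69 = 2.2409.
Therefore s = 2.2409 × (n + g + δ) = 2.2409 × 0.134 = 0.3003.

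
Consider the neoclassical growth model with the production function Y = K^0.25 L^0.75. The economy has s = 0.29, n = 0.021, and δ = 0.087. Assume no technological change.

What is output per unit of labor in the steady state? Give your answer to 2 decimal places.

At the steady state, Δk = 0, so s·k^α = (n + δ)·k.
Dividing both sides by k: k^(1−α) = s / (n + δ).
k^0.75 = 0.29 / (0.021 + 0.087) = 0.29 / 0.108 = 2.6852
k* = 2.6852^(1/0.75) ≈ 3.7322
y* = (k*)^α = 3.7322^0.25 ≈ 1.3899

y* = 1.39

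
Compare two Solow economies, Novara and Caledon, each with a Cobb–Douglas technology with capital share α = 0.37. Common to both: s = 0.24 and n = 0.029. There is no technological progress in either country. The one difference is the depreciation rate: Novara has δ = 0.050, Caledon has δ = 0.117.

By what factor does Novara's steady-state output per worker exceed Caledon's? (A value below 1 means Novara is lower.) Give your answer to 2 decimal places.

Steady-state y* = [s/(n + δ)]^(α/(1−α)), so the ratio is [ (s_N/(n + δ)_N) / (s_C/(n + δ)_C) ]^0.5873.
s_N/(n + δ)_N = 0.24/0.079 = 3.0380; s_C/(n + δ)_C = 0.24/0.146 = 1.6438.
Ratio = (3.0380/1.6438)^0.5873 = 1.8482^0.5873 ≈ 1.4344

y*_N / y*_C ≈ 1.43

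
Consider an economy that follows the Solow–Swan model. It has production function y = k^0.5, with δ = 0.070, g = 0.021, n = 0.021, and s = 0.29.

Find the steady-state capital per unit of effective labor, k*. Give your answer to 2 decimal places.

k* = 6.70

In steady state, investment equals break-even investment: s·k^α = (n + g + δ)·k.
Dividing both sides by k: k^(1−α) = s / (n + g + δ).
k^0.5 = 0.29 / (0.021 + 0.021 + 0.070) = 0.29 / 0.112 = 2.5893
k* = 2.5893^(1/0.5) ≈ 6.7045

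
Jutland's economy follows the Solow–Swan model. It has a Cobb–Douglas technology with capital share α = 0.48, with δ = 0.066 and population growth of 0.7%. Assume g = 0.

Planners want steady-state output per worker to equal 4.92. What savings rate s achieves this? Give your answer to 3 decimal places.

s ≈ 0.410

At the steady state, Δk = 0, so s·k^α = (n + δ)·k.
Since y* = [s/(n + δ)]^(α/(1−α)), we have s/(n + δ) = (y*)^((1−α)/α) = 4.92^1.0833 = 5.6183.
Therefore s = 5.6183 × (n + δ) = 5.6183 × 0.073 = 0.4101.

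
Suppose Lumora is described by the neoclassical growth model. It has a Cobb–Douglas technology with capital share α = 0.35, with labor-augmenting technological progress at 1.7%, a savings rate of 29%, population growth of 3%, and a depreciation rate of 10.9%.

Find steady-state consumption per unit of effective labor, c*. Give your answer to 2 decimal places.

Steady state requires s·f(k) = (n + g + δ)·k, i.e. s·k^α = (n + g + δ)·k.
Rearranging, k^(1−α) = s / (n + g + δ).
k^0.65 = 0.29 / (0.030 + 0.017 + 0.109) = 0.29 / 0.156 = 1.8590
k* = 1.8590^(1/0.65) ≈ 2.5958
y* = (k*)^α = 2.5958^0.35 ≈ 1.3964
c* = (1 − s)·y* = (1 − 0.29) × 1.3964 ≈ 0.9914

c* = 0.99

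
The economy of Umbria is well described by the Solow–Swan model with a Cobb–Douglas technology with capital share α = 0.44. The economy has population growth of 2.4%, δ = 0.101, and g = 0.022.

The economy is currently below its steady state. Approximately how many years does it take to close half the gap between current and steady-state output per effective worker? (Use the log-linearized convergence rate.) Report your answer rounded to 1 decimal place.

half-life ≈ 8.4 years

Near the steady state the convergence rate is λ = (1 − α)(n + g + δ).
λ = (1 − 0.44) × 0.147 = 0.56 × 0.147 = 0.08232
Half-life = ln 2 / λ = 0.6931 / 0.08232 ≈ 8.42 years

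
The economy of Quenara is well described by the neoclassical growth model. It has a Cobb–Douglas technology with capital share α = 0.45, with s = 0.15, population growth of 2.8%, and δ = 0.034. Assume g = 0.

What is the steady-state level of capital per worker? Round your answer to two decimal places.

k* ≈ 4.98

In steady state, investment equals break-even investment: s·k^α = (n + δ)·k.
Rearranging, k^(1−α) = s / (n + δ).
k^0.55 = 0.15 / (0.028 + 0.034) = 0.15 / 0.062 = 2.4194
k* = 2.4194^(1/0.55) ≈ 4.9848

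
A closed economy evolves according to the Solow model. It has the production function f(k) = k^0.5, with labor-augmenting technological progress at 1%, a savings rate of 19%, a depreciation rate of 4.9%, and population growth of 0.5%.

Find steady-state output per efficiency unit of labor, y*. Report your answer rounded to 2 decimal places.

In steady state, investment equals break-even investment: s·k^α = (n + g + δ)·k.
Dividing both sides by k: k^(1−α) = s / (n + g + δ).
k^0.5 = 0.19 / (0.005 + 0.010 + 0.049) = 0.19 / 0.064 = 2.9688
k* = 2.9688^(1/0.5) ≈ 8.8138
y* = (k*)^α = 8.8138^0.5 ≈ 2.9688

y* ≈ 2.97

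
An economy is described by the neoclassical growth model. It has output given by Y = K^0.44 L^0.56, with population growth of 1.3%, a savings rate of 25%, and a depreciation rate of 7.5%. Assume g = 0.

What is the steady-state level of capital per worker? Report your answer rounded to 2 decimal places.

k* = 6.45

At the steady state, Δk = 0, so s·k^α = (n + δ)·k.
Dividing both sides by k: k^(1−α) = s / (n + δ).
k^0.56 = 0.25 / (0.013 + 0.075) = 0.25 / 0.088 = 2.8409
k* = 2.8409^(1/0.56) ≈ 6.4527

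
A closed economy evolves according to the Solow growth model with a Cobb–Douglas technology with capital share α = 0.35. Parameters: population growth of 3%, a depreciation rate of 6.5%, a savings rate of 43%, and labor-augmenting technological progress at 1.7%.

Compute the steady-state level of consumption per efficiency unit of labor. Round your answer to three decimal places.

In steady state, investment equals break-even investment: s·k^α = (n + g + δ)·k.
Dividing both sides by k: k^(1−α) = s / (n + g + δ).
k^0.65 = 0.43 / (0.030 + 0.017 + 0.065) = 0.43 / 0.112 = 3.8393
k* = 3.8393^(1/0.65) ≈ 7.9223
y* = (k*)^α = 7.9223^0.35 ≈ 2.0635
c* = (1 − s)·y* = (1 − 0.43) × 2.0635 ≈ 1.1762

c* = 1.176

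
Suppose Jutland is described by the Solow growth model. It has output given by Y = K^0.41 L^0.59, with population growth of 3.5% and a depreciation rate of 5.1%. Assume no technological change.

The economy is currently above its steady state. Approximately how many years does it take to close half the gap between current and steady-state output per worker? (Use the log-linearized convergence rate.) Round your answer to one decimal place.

Near the steady state the convergence rate is λ = (1 − α)(n + δ).
λ = (1 − 0.41) × 0.086 = 0.59 × 0.086 = 0.05074
Half-life = ln 2 / λ = 0.6931 / 0.05074 ≈ 13.66 years

t_½ ≈ 13.7 years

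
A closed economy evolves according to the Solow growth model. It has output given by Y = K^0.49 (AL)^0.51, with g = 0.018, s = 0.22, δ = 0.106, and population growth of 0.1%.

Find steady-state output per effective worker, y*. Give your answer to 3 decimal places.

At the steady state, Δk = 0, so s·k^α = (n + g + δ)·k.
Rearranging, k^(1−α) = s / (n + g + δ).
k^0.51 = 0.22 / (0.001 + 0.018 + 0.106) = 0.22 / 0.125 = 1.7600
k* = 1.7600^(1/0.51) ≈ 3.0297
y* = (k*)^α = 3.0297^0.49 ≈ 1.7214

y* = 1.721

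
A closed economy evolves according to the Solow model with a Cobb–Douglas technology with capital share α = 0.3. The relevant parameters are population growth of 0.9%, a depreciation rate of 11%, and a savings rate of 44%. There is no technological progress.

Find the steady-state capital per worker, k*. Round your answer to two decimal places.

k* ≈ 6.48

In steady state, investment equals break-even investment: s·k^α = (n + δ)·k.
Rearranging, k^(1−α) = s / (n + δ).
k^0.7 = 0.44 / (0.009 + 0.110) = 0.44 / 0.119 = 3.6975
k* = 3.6975^(1/0.7) ≈ 6.4759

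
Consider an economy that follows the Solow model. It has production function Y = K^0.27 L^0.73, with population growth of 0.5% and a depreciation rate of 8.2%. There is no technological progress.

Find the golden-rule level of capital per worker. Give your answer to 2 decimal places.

The golden rule sets f'(k) = n + δ, i.e. α·k^(α−1) = n + δ.
So k^(1−α) = α / (n + δ) = 0.27 / 0.087 = 3.1034.
k_gold = 3.1034^(1/0.73) ≈ 4.7179

k_gold ≈ 4.72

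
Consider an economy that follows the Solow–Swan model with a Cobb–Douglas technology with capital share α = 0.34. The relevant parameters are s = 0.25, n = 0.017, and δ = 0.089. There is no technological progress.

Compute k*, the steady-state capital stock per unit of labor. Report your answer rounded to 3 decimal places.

At the steady state, Δk = 0, so s·k^α = (n + δ)·k.
Rearranging, k^(1−α) = s / (n + δ).
k^0.66 = 0.25 / (0.017 + 0.089) = 0.25 / 0.106 = 2.3585
k* = 2.3585^(1/0.66) ≈ 3.6694

k* ≈ 3.669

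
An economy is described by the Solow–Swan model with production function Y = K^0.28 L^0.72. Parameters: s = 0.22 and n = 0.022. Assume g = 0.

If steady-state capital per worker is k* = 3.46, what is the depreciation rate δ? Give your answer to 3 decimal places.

At the steady state, Δk = 0, so s·k^α = (n + δ)·k.
So s / (n + δ) = (k*)^(1−α) = 3.46^0.72 = 2.4442.
Therefore n + δ = s / 2.4442 = 0.22 / 2.4442 = 0.0900, so δ = 0.0900 − 0.022 = 0.0680.

δ ≈ 0.068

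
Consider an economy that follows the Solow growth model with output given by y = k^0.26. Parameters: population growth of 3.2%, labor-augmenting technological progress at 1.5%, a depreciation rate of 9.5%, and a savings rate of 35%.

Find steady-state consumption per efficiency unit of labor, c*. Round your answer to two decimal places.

Steady state requires s·f(k) = (n + g + δ)·k, i.e. s·k^α = (n + g + δ)·k.
Dividing both sides by k: k^(1−α) = s / (n + g + δ).
k^0.74 = 0.35 / (0.032 + 0.015 + 0.095) = 0.35 / 0.142 = 2.4648
k* = 2.4648^(1/0.74) ≈ 3.3840
y* = (k*)^α = 3.3840^0.26 ≈ 1.3729
c* = (1 − s)·y* = (1 − 0.35) × 1.3729 ≈ 0.8924

c* ≈ 0.89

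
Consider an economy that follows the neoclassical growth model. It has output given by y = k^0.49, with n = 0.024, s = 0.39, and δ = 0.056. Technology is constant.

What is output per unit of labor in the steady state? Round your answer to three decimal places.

y* ≈ 4.581

Steady state requires s·f(k) = (n + δ)·k, i.e. s·k^α = (n + δ)·k.
Dividing both sides by k: k^(1−α) = s / (n + δ).
k^0.51 = 0.39 / (0.024 + 0.056) = 0.39 / 0.080 = 4.8750
k* = 4.8750^(1/0.51) ≈ 22.3342
y* = (k*)^α = 22.3342^0.49 ≈ 4.5814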